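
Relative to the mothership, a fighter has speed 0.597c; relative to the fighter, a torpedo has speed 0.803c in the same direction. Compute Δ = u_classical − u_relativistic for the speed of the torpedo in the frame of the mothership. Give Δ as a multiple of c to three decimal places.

Δ = 0.454c

Galilean: u_cl = 0.803 + 0.597 = 1.4000.
Relativistic: u_rel = (0.803 + 0.597) / (1 + 0.803·0.597) = 1.4000/1.4794 = 0.9463.
Δ = 1.4000 − 0.9463 = 0.4537.
(The classical prediction exceeds c; the relativistic result does not.)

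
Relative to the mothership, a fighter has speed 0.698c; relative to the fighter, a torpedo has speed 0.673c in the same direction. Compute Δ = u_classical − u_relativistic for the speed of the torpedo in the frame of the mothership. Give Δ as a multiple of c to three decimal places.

Δ = 0.438c

Galilean: u_cl = 0.673 + 0.698 = 1.3710.
Relativistic: u_rel = (0.673 + 0.698) / (1 + 0.673·0.698) = 1.3710/1.4698 = 0.9328.
Δ = 1.3710 − 0.9328 = 0.4382.
(The classical prediction exceeds c; the relativistic result does not.)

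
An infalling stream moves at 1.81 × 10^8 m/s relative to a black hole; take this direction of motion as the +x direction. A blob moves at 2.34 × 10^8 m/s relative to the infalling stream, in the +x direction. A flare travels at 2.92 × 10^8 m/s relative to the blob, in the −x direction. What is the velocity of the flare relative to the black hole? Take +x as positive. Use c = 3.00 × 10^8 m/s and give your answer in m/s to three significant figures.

-1.16 × 10^8 m/s

Apply u = (u' + v)/(1 + u'v/c²) successively, working outward toward the black hole.
(Dividing each given speed by c = 3.00 × 10^8 m/s to work in units of c.)
Start: velocity of the infalling stream relative to the black hole = 0.6033c.
Compose with the blob (u' = 0.780 in the infalling stream frame): u_1 = (0.780 + 0.603) / (1 + 0.780·0.603) = 1.3833/1.4706 = 0.9407.
Compose with the flare (u' = -0.973 in the blob frame): u_2 = (-0.973 + 0.941) / (1 + (-0.973)·0.941) = -0.0327/0.0844 = -0.3870.
So u = -0.3870 × 3.00 × 10^8 m/s.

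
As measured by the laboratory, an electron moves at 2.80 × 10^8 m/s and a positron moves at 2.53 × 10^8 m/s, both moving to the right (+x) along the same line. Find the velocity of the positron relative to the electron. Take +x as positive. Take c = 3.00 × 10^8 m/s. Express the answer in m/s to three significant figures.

-1.27 × 10^8 m/s

β_A = 0.933, β_B = 0.843 (dividing each by c = 3.00 × 10^8 m/s).
Transform to A's frame with the inverse velocity-addition law: u' = (u − v)/(1 − uv/c²), taking u = β_B and v = β_A.
u' = (0.843 − 0.933) / (1 − (0.933)(0.843)) = -0.0900/0.2129 = -0.4228.
u' = -0.4228 × 3.00 × 10^8 m/s.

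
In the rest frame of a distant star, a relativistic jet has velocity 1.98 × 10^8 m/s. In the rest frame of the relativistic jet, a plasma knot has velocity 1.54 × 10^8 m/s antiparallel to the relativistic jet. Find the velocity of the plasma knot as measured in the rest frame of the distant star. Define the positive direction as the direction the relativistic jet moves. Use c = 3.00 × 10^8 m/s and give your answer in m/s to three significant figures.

In units of c (dividing by 3.00 × 10^8 m/s): v = 0.660, u' = -0.513.
u = (u' + v)/(1 + u'v/c²):
u = (-0.513 + 0.660) / (1 + (-0.513)·0.660) = 0.1467/0.6612 = 0.2218
Converting back: u = 0.2218 × 3.00 × 10^8 m/s.

+6.65 × 10^7 m/s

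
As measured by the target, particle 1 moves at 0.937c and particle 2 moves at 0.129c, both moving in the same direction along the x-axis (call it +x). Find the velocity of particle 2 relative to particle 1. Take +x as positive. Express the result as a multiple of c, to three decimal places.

β_A = 0.937, β_B = 0.129.
Transform to A's frame with the inverse velocity-addition law: u' = (u − v)/(1 − uv/c²), taking u = β_B and v = β_A.
u' = (0.129 − 0.937) / (1 − (0.937)(0.129)) = -0.8080/0.8791 = -0.9191.

-0.919c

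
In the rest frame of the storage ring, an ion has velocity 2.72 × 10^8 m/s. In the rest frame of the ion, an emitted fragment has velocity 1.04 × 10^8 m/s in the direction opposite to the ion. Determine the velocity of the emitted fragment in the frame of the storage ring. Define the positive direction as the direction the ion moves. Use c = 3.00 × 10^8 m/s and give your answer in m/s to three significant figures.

In units of c (dividing by 3.00 × 10^8 m/s): v = 0.907, u' = -0.347.
u = (u' + v)/(1 + u'v/c²):
u = (-0.347 + 0.907) / (1 + (-0.347)·0.907) = 0.5600/0.6857 = 0.8167
(Galilean addition would give +0.560c.)
Converting back: u = 0.8167 × 3.00 × 10^8 m/s.

+2.45 × 10^8 m/s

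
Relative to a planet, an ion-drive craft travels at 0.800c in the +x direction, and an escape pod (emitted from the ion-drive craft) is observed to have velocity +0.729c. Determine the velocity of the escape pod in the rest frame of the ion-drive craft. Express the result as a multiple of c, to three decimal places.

-0.170c

Invert the composition law: u' = (u − v)/(1 − uv/c²).
u' = (0.729 − 0.800) / (1 − (0.729)(0.800)) = -0.0710/0.4168 = -0.1703.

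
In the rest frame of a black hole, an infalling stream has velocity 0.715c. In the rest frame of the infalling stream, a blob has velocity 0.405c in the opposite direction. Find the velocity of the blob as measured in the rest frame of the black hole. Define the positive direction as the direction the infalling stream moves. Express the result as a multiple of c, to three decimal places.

With v = 0.715 and u' = -0.405 (in units of c),
u = (u' + v)/(1 + u'v/c²):
u = (-0.405 + 0.715) / (1 + (-0.405)·0.715) = 0.3100/0.7104 = 0.4364

+0.436c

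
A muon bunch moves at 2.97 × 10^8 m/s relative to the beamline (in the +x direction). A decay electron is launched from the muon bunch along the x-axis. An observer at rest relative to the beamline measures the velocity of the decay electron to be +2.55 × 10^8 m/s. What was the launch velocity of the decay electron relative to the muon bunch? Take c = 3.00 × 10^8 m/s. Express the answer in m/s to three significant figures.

-2.65 × 10^8 m/s

v = 0.990c, u = 0.850c.
Invert the composition law: u' = (u − v)/(1 − uv/c²).
u' = (0.850 − 0.990) / (1 − (0.850)(0.990)) = -0.1400/0.1585 = -0.8833.
u' = -0.8833 × 3.00 × 10^8 m/s.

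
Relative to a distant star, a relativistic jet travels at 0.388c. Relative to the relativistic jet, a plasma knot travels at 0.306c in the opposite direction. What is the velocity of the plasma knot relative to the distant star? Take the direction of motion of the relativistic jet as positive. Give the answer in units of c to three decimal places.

With v = 0.388 and u' = -0.306 (in units of c),
u = (u' + v)/(1 + u'v/c²):
u = (-0.306 + 0.388) / (1 + (-0.306)·0.388) = 0.0820/0.8813 = 0.0930
(Galilean addition would give +0.082c.)

+0.093c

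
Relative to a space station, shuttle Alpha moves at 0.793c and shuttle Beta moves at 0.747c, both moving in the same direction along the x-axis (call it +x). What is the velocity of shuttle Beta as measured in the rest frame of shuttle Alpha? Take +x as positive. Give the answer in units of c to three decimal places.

β_A = 0.793, β_B = 0.747.
Transform to A's frame with the inverse velocity-addition law: u' = (u − v)/(1 − uv/c²), taking u = β_B and v = β_A.
u' = (0.747 − 0.793) / (1 − (0.793)(0.747)) = -0.0460/0.4076 = -0.1128.

-0.113c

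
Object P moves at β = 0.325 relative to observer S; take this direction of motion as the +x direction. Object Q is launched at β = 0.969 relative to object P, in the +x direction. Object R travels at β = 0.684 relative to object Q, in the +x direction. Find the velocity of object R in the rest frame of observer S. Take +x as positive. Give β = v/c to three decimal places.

β = 0.997

Apply u = (u' + v)/(1 + u'v/c²) successively, working outward toward observer S.
Start: velocity of object P relative to observer S = 0.3250c.
Compose with object Q (u' = 0.969 in object P frame): u_1 = (0.969 + 0.325) / (1 + 0.969·0.325) = 1.2940/1.3149 = 0.9841.
Compose with object R (u' = 0.684 in object Q frame): u_2 = (0.684 + 0.984) / (1 + 0.684·0.984) = 1.6681/1.6731 = 0.9970.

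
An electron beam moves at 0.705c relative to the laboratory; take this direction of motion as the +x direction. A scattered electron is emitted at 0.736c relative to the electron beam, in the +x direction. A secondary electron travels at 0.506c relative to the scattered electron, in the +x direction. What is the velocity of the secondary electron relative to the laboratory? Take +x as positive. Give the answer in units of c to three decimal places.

Apply u = (u' + v)/(1 + u'v/c²) successively, working outward toward the laboratory.
Start: velocity of the electron beam relative to the laboratory = 0.7050c.
Compose with the scattered electron (u' = 0.736 in the electron beam frame): u_1 = (0.736 + 0.705) / (1 + 0.736·0.705) = 1.4410/1.5189 = 0.9487.
Compose with the secondary electron (u' = 0.506 in the scattered electron frame): u_2 = (0.506 + 0.949) / (1 + 0.506·0.949) = 1.4547/1.4801 = 0.9829.

0.983c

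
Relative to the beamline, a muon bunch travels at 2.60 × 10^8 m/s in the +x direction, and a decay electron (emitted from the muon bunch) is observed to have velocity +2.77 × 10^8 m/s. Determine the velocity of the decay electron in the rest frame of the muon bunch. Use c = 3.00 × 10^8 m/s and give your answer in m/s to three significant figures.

v = 0.867c, u = 0.923c.
Invert the composition law: u' = (u − v)/(1 − uv/c²).
u' = (0.923 − 0.867) / (1 − (0.923)(0.867)) = 0.0567/0.1998 = 0.2836.
u' = 0.2836 × 3.00 × 10^8 m/s.

+8.51 × 10^7 m/s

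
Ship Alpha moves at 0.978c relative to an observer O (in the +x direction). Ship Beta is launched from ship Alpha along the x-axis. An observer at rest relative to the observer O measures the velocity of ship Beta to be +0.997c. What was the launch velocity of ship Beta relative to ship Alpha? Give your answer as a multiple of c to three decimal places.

Invert the composition law: u' = (u − v)/(1 − uv/c²).
u' = (0.997 − 0.978) / (1 − (0.997)(0.978)) = 0.0190/0.0249 = 0.7620.

+0.762c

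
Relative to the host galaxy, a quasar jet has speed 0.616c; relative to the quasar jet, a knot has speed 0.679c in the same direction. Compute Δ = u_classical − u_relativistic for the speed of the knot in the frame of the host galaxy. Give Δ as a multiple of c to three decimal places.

Δ = 0.382c

Galilean: u_cl = 0.679 + 0.616 = 1.2950.
Relativistic: u_rel = (0.679 + 0.616) / (1 + 0.679·0.616) = 1.2950/1.4183 = 0.9131.
Δ = 1.2950 − 0.9131 = 0.3819.
(The classical prediction exceeds c; the relativistic result does not.)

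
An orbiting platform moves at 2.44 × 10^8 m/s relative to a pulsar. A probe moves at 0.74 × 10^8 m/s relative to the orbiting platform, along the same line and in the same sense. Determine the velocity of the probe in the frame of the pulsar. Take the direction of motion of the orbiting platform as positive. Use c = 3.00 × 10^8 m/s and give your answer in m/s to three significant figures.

2.65 × 10^8 m/s

In units of c (dividing by 3.00 × 10^8 m/s): v = 0.813, u' = 0.247.
u = (u' + v)/(1 + u'v/c²):
u = (0.247 + 0.813) / (1 + 0.247·0.813) = 1.0600/1.2006 = 0.8829
(Galilean addition would give +1.060c, exceeding c.)
Converting back: u = 0.8829 × 3.00 × 10^8 m/s.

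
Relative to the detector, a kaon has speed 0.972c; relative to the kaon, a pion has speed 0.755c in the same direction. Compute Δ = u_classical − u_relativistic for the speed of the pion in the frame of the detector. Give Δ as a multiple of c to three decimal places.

Galilean: u_cl = 0.755 + 0.972 = 1.7270.
Relativistic: u_rel = (0.755 + 0.972) / (1 + 0.755·0.972) = 1.7270/1.7339 = 0.9960.
Δ = 1.7270 − 0.9960 = 0.7310.
(The classical prediction exceeds c; the relativistic result does not.)

Δ = 0.731c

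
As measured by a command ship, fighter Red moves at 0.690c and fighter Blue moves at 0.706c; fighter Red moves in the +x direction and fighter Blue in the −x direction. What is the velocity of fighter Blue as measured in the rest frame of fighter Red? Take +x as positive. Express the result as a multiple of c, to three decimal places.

β_A = 0.690, β_B = -0.706.
Transform to A's frame with the inverse velocity-addition law: u' = (u − v)/(1 − uv/c²), taking u = β_B and v = β_A.
u' = (-0.706 − 0.690) / (1 − (0.690)(-0.706)) = -1.3960/1.4871 = -0.9387.

-0.939c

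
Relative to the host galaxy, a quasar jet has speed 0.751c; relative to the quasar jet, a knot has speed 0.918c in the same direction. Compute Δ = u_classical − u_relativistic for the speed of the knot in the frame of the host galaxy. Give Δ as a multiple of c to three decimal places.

Galilean: u_cl = 0.918 + 0.751 = 1.6690.
Relativistic: u_rel = (0.918 + 0.751) / (1 + 0.918·0.751) = 1.6690/1.6894 = 0.9879.
Δ = 1.6690 − 0.9879 = 0.6811.
(The classical prediction exceeds c; the relativistic result does not.)

Δ = 0.681c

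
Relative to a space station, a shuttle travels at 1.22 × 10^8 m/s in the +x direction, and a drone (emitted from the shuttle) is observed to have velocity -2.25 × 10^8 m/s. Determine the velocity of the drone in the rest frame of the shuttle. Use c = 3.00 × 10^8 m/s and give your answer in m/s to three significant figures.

v = 0.407c, u = -0.750c.
Invert the composition law: u' = (u − v)/(1 − uv/c²).
u' = (-0.750 − 0.407) / (1 − (-0.750)(0.407)) = -1.1567/1.3050 = -0.8863.
u' = -0.8863 × 3.00 × 10^8 m/s.

-2.66 × 10^8 m/s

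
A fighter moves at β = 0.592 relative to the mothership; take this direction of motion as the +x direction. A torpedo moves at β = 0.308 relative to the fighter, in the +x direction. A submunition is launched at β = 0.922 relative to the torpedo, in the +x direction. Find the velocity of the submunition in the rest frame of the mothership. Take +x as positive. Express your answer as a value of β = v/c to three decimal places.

β = 0.989

Apply u = (u' + v)/(1 + u'v/c²) successively, working outward toward the mothership.
Start: velocity of the fighter relative to the mothership = 0.5920c.
Compose with the torpedo (u' = 0.308 in the fighter frame): u_1 = (0.308 + 0.592) / (1 + 0.308·0.592) = 0.9000/1.1823 = 0.7612.
Compose with the submunition (u' = 0.922 in the torpedo frame): u_2 = (0.922 + 0.761) / (1 + 0.922·0.761) = 1.6832/1.7018 = 0.9891.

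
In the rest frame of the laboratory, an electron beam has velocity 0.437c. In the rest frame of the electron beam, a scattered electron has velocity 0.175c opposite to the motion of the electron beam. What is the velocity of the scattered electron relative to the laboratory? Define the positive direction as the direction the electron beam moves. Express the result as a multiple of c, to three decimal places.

With v = 0.437 and u' = -0.175 (in units of c),
u = (u' + v)/(1 + u'v/c²):
u = (-0.175 + 0.437) / (1 + (-0.175)·0.437) = 0.2620/0.9235 = 0.2837
(Galilean addition would give +0.262c.)

+0.284c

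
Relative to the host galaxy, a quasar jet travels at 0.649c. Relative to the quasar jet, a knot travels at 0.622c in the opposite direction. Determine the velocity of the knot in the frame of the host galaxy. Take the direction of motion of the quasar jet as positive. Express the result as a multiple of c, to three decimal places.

+0.045c

With v = 0.649 and u' = -0.622 (in units of c),
u = (u' + v)/(1 + u'v/c²):
u = (-0.622 + 0.649) / (1 + (-0.622)·0.649) = 0.0270/0.5963 = 0.0453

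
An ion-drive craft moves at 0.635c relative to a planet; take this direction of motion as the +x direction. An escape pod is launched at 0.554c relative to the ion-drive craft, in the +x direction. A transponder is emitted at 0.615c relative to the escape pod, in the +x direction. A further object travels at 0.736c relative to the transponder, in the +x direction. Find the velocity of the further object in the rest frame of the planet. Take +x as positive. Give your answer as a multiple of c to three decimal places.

Apply u = (u' + v)/(1 + u'v/c²) successively, working outward toward the planet.
Start: velocity of the ion-drive craft relative to the planet = 0.6350c.
Compose with the escape pod (u' = 0.554 in the ion-drive craft frame): u_1 = (0.554 + 0.635) / (1 + 0.554·0.635) = 1.1890/1.3518 = 0.8796.
Compose with the transponder (u' = 0.615 in the escape pod frame): u_2 = (0.615 + 0.880) / (1 + 0.615·0.880) = 1.4946/1.5409 = 0.9699.
Compose with the further object (u' = 0.736 in the transponder frame): u_3 = (0.736 + 0.970) / (1 + 0.736·0.970) = 1.7059/1.7139 = 0.9954.

0.995c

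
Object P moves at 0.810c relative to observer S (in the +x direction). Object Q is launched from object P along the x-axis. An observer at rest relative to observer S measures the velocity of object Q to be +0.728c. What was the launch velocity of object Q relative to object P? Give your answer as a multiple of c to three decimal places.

-0.200c

Invert the composition law: u' = (u − v)/(1 − uv/c²).
u' = (0.728 − 0.810) / (1 − (0.728)(0.810)) = -0.0820/0.4103 = -0.1998.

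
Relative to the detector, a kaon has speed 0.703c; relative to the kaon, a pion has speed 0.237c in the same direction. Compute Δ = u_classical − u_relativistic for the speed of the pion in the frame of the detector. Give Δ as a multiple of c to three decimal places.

Galilean: u_cl = 0.237 + 0.703 = 0.9400.
Relativistic: u_rel = (0.237 + 0.703) / (1 + 0.237·0.703) = 0.9400/1.1666 = 0.8058.
Δ = 0.9400 − 0.8058 = 0.1342.

Δ = 0.134c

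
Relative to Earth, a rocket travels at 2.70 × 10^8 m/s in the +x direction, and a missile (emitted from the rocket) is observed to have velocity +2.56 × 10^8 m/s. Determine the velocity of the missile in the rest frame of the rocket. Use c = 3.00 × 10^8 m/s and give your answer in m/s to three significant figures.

v = 0.900c, u = 0.853c.
Invert the composition law: u' = (u − v)/(1 − uv/c²).
u' = (0.853 − 0.900) / (1 − (0.853)(0.900)) = -0.0467/0.2320 = -0.2011.
u' = -0.2011 × 3.00 × 10^8 m/s.

-6.03 × 10^7 m/s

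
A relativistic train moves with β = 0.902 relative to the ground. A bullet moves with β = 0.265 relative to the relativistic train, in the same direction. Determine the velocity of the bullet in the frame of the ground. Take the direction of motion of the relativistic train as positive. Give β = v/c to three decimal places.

With v = 0.902 and u' = 0.265 (in units of c),
u = (u' + v)/(1 + u'v/c²):
u = (0.265 + 0.902) / (1 + 0.265·0.902) = 1.1670/1.2390 = 0.9419

β = 0.942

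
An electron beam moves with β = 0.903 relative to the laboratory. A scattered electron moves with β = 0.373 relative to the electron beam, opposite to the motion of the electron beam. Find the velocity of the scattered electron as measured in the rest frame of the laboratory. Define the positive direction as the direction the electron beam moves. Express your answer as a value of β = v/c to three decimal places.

β = +0.799

With v = 0.903 and u' = -0.373 (in units of c),
u = (u' + v)/(1 + u'v/c²):
u = (-0.373 + 0.903) / (1 + (-0.373)·0.903) = 0.5300/0.6632 = 0.7992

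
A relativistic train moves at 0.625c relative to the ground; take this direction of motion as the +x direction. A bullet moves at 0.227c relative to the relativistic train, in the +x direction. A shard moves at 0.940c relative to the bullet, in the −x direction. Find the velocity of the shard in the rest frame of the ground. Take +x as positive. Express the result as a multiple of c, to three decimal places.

-0.649c

Apply u = (u' + v)/(1 + u'v/c²) successively, working outward toward the ground.
Start: velocity of the relativistic train relative to the ground = 0.6250c.
Compose with the bullet (u' = 0.227 in the relativistic train frame): u_1 = (0.227 + 0.625) / (1 + 0.227·0.625) = 0.8520/1.1419 = 0.7461.
Compose with the shard (u' = -0.940 in the bullet frame): u_2 = (-0.940 + 0.746) / (1 + (-0.940)·0.746) = -0.1939/0.2986 = -0.6492.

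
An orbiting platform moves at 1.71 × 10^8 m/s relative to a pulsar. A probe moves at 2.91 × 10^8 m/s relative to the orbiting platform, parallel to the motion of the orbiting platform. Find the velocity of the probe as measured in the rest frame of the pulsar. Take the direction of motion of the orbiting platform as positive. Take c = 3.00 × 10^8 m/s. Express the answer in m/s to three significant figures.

In units of c (dividing by 3.00 × 10^8 m/s): v = 0.570, u' = 0.970.
u = (u' + v)/(1 + u'v/c²):
u = (0.970 + 0.570) / (1 + 0.970·0.570) = 1.5400/1.5529 = 0.9917
(Galilean addition would give +1.540c, exceeding c.)
Converting back: u = 0.9917 × 3.00 × 10^8 m/s.

2.98 × 10^8 m/s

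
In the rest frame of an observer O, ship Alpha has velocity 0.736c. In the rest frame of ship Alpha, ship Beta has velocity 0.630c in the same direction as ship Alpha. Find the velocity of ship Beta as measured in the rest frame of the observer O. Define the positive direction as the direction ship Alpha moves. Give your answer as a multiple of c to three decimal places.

0.933c

With v = 0.736 and u' = 0.630 (in units of c),
u = (u' + v)/(1 + u'v/c²):
u = (0.630 + 0.736) / (1 + 0.630·0.736) = 1.3660/1.4637 = 0.9333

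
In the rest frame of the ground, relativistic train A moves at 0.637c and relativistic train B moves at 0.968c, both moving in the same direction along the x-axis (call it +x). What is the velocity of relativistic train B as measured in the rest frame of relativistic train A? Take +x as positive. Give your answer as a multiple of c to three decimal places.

+0.863c

β_A = 0.637, β_B = 0.968.
Transform to A's frame with the inverse velocity-addition law: u' = (u − v)/(1 − uv/c²), taking u = β_B and v = β_A.
u' = (0.968 − 0.637) / (1 − (0.637)(0.968)) = 0.3310/0.3834 = 0.8634.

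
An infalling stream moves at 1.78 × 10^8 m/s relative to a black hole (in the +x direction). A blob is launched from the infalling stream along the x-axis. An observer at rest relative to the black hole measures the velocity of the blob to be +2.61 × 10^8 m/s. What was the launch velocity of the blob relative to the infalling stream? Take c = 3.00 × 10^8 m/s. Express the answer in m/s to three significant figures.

v = 0.593c, u = 0.870c.
Invert the composition law: u' = (u − v)/(1 − uv/c²).
u' = (0.870 − 0.593) / (1 − (0.870)(0.593)) = 0.2767/0.4838 = 0.5719.
u' = 0.5719 × 3.00 × 10^8 m/s.

+1.72 × 10^8 m/s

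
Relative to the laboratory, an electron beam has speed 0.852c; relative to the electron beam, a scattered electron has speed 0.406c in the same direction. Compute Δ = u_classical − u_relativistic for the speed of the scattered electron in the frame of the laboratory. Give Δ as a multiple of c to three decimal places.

Δ = 0.323c

Galilean: u_cl = 0.406 + 0.852 = 1.2580.
Relativistic: u_rel = (0.406 + 0.852) / (1 + 0.406·0.852) = 1.2580/1.3459 = 0.9347.
Δ = 1.2580 − 0.9347 = 0.3233.
(The classical prediction exceeds c; the relativistic result does not.)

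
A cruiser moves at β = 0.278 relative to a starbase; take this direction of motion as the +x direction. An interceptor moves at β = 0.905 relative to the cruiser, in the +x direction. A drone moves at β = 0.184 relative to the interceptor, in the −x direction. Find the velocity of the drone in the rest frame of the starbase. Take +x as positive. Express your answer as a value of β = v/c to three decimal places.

Apply u = (u' + v)/(1 + u'v/c²) successively, working outward toward the starbase.
Start: velocity of the cruiser relative to the starbase = 0.2780c.
Compose with the interceptor (u' = 0.905 in the cruiser frame): u_1 = (0.905 + 0.278) / (1 + 0.905·0.278) = 1.1830/1.2516 = 0.9452.
Compose with the drone (u' = -0.184 in the interceptor frame): u_2 = (-0.184 + 0.945) / (1 + (-0.184)·0.945) = 0.7612/0.8261 = 0.9215.

β = +0.921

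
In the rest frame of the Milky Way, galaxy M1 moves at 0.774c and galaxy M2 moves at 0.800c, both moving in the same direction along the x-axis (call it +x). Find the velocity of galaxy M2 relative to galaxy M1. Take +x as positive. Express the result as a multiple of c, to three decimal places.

β_A = 0.774, β_B = 0.800.
Transform to A's frame with the inverse velocity-addition law: u' = (u − v)/(1 − uv/c²), taking u = β_B and v = β_A.
u' = (0.800 − 0.774) / (1 − (0.774)(0.800)) = 0.0260/0.3808 = 0.0683.

+0.068c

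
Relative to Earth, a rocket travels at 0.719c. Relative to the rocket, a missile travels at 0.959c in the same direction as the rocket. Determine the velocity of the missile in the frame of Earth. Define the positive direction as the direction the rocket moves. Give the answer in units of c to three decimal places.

0.993c

With v = 0.719 and u' = 0.959 (in units of c),
u = (u' + v)/(1 + u'v/c²):
u = (0.959 + 0.719) / (1 + 0.959·0.719) = 1.6780/1.6895 = 0.9932
(Galilean addition would give +1.678c, exceeding c.)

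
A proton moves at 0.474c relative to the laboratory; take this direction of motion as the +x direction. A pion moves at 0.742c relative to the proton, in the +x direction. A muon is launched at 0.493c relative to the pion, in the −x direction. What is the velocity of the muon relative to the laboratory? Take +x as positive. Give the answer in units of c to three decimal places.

+0.731c

Apply u = (u' + v)/(1 + u'v/c²) successively, working outward toward the laboratory.
Start: velocity of the proton relative to the laboratory = 0.4740c.
Compose with the pion (u' = 0.742 in the proton frame): u_1 = (0.742 + 0.474) / (1 + 0.742·0.474) = 1.2160/1.3517 = 0.8996.
Compose with the muon (u' = -0.493 in the pion frame): u_2 = (-0.493 + 0.900) / (1 + (-0.493)·0.900) = 0.4066/0.5565 = 0.7306.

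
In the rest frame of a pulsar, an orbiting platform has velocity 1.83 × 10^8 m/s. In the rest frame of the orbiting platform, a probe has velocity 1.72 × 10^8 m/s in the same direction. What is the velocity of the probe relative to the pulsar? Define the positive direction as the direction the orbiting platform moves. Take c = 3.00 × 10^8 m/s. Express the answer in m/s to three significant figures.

In units of c (dividing by 3.00 × 10^8 m/s): v = 0.610, u' = 0.573.
u = (u' + v)/(1 + u'v/c²):
u = (0.573 + 0.610) / (1 + 0.573·0.610) = 1.1833/1.3497 = 0.8767
(Galilean addition would give +1.183c, exceeding c.)
Converting back: u = 0.8767 × 3.00 × 10^8 m/s.

2.63 × 10^8 m/s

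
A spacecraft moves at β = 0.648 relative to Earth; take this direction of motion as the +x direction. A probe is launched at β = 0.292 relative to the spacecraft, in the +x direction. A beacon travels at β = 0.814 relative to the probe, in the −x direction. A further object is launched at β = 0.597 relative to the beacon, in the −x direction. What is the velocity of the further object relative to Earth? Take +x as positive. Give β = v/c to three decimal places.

β = -0.638

Apply u = (u' + v)/(1 + u'v/c²) successively, working outward toward Earth.
Start: velocity of the spacecraft relative to Earth = 0.6480c.
Compose with the probe (u' = 0.292 in the spacecraft frame): u_1 = (0.292 + 0.648) / (1 + 0.292·0.648) = 0.9400/1.1892 = 0.7904.
Compose with the beacon (u' = -0.814 in the probe frame): u_2 = (-0.814 + 0.790) / (1 + (-0.814)·0.790) = -0.0236/0.3566 = -0.0661.
Compose with the further object (u' = -0.597 in the beacon frame): u_3 = (-0.597 + (-0.066)) / (1 + (-0.597)·(-0.066)) = -0.6631/1.0395 = -0.6379.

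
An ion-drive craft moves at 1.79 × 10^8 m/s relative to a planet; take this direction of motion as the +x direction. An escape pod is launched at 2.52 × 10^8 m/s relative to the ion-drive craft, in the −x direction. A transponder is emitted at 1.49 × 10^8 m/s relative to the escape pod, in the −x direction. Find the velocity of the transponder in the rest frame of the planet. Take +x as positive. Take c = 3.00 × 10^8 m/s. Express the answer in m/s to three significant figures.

Apply u = (u' + v)/(1 + u'v/c²) successively, working outward toward the planet.
(Dividing each given speed by c = 3.00 × 10^8 m/s to work in units of c.)
Start: velocity of the ion-drive craft relative to the planet = 0.5967c.
Compose with the escape pod (u' = -0.840 in the ion-drive craft frame): u_1 = (-0.840 + 0.597) / (1 + (-0.840)·0.597) = -0.2433/0.4988 = -0.4878.
Compose with the transponder (u' = -0.497 in the escape pod frame): u_2 = (-0.497 + (-0.488)) / (1 + (-0.497)·(-0.488)) = -0.9845/1.2423 = -0.7925.
So u = -0.7925 × 3.00 × 10^8 m/s.

-2.38 × 10^8 m/s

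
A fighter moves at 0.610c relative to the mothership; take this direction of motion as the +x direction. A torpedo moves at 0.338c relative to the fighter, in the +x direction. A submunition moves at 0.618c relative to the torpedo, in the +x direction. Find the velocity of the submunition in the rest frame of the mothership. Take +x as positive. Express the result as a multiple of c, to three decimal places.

0.945c

Apply u = (u' + v)/(1 + u'v/c²) successively, working outward toward the mothership.
Start: velocity of the fighter relative to the mothership = 0.6100c.
Compose with the torpedo (u' = 0.338 in the fighter frame): u_1 = (0.338 + 0.610) / (1 + 0.338·0.610) = 0.9480/1.2062 = 0.7860.
Compose with the submunition (u' = 0.618 in the torpedo frame): u_2 = (0.618 + 0.786) / (1 + 0.618·0.786) = 1.4040/1.4857 = 0.9450.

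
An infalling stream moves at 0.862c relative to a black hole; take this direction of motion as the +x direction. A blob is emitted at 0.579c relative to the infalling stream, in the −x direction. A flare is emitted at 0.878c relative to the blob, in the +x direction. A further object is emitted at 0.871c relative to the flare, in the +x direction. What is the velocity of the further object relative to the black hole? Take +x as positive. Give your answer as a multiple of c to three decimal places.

Apply u = (u' + v)/(1 + u'v/c²) successively, working outward toward the black hole.
Start: velocity of the infalling stream relative to the black hole = 0.8620c.
Compose with the blob (u' = -0.579 in the infalling stream frame): u_1 = (-0.579 + 0.862) / (1 + (-0.579)·0.862) = 0.2830/0.5009 = 0.5650.
Compose with the flare (u' = 0.878 in the blob frame): u_2 = (0.878 + 0.565) / (1 + 0.878·0.565) = 1.4430/1.4961 = 0.9645.
Compose with the further object (u' = 0.871 in the flare frame): u_3 = (0.871 + 0.965) / (1 + 0.871·0.965) = 1.8355/1.8401 = 0.9975.

+0.998c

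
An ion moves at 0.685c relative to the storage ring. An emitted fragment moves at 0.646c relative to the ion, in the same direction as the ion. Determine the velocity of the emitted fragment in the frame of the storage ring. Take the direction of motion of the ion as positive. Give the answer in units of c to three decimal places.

With v = 0.685 and u' = 0.646 (in units of c),
u = (u' + v)/(1 + u'v/c²):
u = (0.646 + 0.685) / (1 + 0.646·0.685) = 1.3310/1.4425 = 0.9227
(Galilean addition would give +1.331c, exceeding c.)

0.923c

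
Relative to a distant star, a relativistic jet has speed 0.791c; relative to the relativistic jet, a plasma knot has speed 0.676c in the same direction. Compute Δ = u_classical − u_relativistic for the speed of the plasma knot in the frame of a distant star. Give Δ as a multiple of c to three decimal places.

Galilean: u_cl = 0.676 + 0.791 = 1.4670.
Relativistic: u_rel = (0.676 + 0.791) / (1 + 0.676·0.791) = 1.4670/1.5347 = 0.9559.
Δ = 1.4670 − 0.9559 = 0.5111.
(The classical prediction exceeds c; the relativistic result does not.)

Δ = 0.511c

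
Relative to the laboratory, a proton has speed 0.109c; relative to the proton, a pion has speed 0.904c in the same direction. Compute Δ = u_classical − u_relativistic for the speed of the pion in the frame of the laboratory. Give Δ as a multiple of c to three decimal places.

Δ = 0.091c

Galilean: u_cl = 0.904 + 0.109 = 1.0130.
Relativistic: u_rel = (0.904 + 0.109) / (1 + 0.904·0.109) = 1.0130/1.0985 = 0.9221.
Δ = 1.0130 − 0.9221 = 0.0909.
(The classical prediction exceeds c; the relativistic result does not.)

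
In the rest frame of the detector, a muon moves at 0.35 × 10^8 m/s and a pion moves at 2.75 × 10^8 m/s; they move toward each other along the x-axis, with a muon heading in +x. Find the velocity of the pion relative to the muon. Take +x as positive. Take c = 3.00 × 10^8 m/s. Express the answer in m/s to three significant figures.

β_A = 0.117, β_B = -0.917 (dividing each by c = 3.00 × 10^8 m/s).
Transform to A's frame with the inverse velocity-addition law: u' = (u − v)/(1 − uv/c²), taking u = β_B and v = β_A.
u' = (-0.917 − 0.117) / (1 − (0.117)(-0.917)) = -1.0333/1.1069 = -0.9335.
u' = -0.9335 × 3.00 × 10^8 m/s.

-2.80 × 10^8 m/s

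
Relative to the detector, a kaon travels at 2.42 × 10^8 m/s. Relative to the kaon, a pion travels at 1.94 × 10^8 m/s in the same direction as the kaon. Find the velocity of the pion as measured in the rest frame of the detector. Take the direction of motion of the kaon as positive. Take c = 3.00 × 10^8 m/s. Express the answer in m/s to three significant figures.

In units of c (dividing by 3.00 × 10^8 m/s): v = 0.807, u' = 0.647.
u = (u' + v)/(1 + u'v/c²):
u = (0.647 + 0.807) / (1 + 0.647·0.807) = 1.4533/1.5216 = 0.9551
(Galilean addition would give +1.453c, exceeding c.)
Converting back: u = 0.9551 × 3.00 × 10^8 m/s.

2.87 × 10^8 m/s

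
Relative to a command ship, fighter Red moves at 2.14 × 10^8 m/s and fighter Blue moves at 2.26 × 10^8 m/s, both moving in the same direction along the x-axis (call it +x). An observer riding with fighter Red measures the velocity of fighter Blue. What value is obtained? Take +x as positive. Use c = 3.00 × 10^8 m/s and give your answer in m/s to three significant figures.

+2.59 × 10^7 m/s

β_A = 0.713, β_B = 0.753 (dividing each by c = 3.00 × 10^8 m/s).
Transform to A's frame with the inverse velocity-addition law: u' = (u − v)/(1 − uv/c²), taking u = β_B and v = β_A.
u' = (0.753 − 0.713) / (1 − (0.713)(0.753)) = 0.0400/0.4626 = 0.0865.
u' = 0.0865 × 3.00 × 10^8 m/s.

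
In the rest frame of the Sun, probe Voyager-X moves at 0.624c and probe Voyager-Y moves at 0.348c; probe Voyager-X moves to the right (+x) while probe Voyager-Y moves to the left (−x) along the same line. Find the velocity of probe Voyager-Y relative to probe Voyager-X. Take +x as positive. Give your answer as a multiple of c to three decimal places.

β_A = 0.624, β_B = -0.348.
Transform to A's frame with the inverse velocity-addition law: u' = (u − v)/(1 − uv/c²), taking u = β_B and v = β_A.
u' = (-0.348 − 0.624) / (1 − (0.624)(-0.348)) = -0.9720/1.2172 = -0.7986.

-0.799c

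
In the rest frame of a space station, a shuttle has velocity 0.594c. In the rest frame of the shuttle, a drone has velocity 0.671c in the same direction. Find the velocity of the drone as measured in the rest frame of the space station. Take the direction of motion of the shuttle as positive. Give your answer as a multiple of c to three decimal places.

With v = 0.594 and u' = 0.671 (in units of c),
u = (u' + v)/(1 + u'v/c²):
u = (0.671 + 0.594) / (1 + 0.671·0.594) = 1.2650/1.3986 = 0.9045
(Galilean addition would give +1.265c, exceeding c.)

0.904c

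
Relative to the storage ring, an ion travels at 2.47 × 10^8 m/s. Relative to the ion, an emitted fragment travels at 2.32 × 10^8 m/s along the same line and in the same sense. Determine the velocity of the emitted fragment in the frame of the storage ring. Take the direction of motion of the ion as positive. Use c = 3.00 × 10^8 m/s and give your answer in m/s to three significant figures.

In units of c (dividing by 3.00 × 10^8 m/s): v = 0.823, u' = 0.773.
u = (u' + v)/(1 + u'v/c²):
u = (0.773 + 0.823) / (1 + 0.773·0.823) = 1.5967/1.6367 = 0.9755
Converting back: u = 0.9755 × 3.00 × 10^8 m/s.

2.93 × 10^8 m/s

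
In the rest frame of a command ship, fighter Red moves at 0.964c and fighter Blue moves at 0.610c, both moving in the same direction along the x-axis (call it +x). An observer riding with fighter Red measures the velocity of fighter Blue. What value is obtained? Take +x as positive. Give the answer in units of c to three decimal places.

β_A = 0.964, β_B = 0.610.
Transform to A's frame with the inverse velocity-addition law: u' = (u − v)/(1 − uv/c²), taking u = β_B and v = β_A.
u' = (0.610 − 0.964) / (1 − (0.964)(0.610)) = -0.3540/0.4120 = -0.8593.

-0.859c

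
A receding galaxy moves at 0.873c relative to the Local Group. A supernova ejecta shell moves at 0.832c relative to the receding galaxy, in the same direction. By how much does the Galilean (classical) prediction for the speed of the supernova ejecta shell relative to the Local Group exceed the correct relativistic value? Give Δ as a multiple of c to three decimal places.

Galilean: u_cl = 0.832 + 0.873 = 1.7050.
Relativistic: u_rel = (0.832 + 0.873) / (1 + 0.832·0.873) = 1.7050/1.7263 = 0.9876.
Δ = 1.7050 − 0.9876 = 0.7174.
(The classical prediction exceeds c; the relativistic result does not.)

Δ = 0.717c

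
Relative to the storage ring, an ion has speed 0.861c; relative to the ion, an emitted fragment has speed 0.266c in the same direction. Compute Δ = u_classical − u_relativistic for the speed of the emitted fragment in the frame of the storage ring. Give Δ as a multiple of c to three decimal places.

Galilean: u_cl = 0.266 + 0.861 = 1.1270.
Relativistic: u_rel = (0.266 + 0.861) / (1 + 0.266·0.861) = 1.1270/1.2290 = 0.9170.
Δ = 1.1270 − 0.9170 = 0.2100.
(The classical prediction exceeds c; the relativistic result does not.)

Δ = 0.210c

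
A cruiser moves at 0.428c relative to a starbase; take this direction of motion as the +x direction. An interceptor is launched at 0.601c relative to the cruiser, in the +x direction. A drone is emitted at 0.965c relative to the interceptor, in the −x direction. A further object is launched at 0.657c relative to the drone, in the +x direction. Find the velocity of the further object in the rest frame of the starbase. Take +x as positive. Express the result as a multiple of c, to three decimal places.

-0.074c

Apply u = (u' + v)/(1 + u'v/c²) successively, working outward toward the starbase.
Start: velocity of the cruiser relative to the starbase = 0.4280c.
Compose with the interceptor (u' = 0.601 in the cruiser frame): u_1 = (0.601 + 0.428) / (1 + 0.601·0.428) = 1.0290/1.2572 = 0.8185.
Compose with the drone (u' = -0.965 in the interceptor frame): u_2 = (-0.965 + 0.818) / (1 + (-0.965)·0.818) = -0.1465/0.2102 = -0.6972.
Compose with the further object (u' = 0.657 in the drone frame): u_3 = (0.657 + (-0.697)) / (1 + 0.657·(-0.697)) = -0.0402/0.5420 = -0.0741.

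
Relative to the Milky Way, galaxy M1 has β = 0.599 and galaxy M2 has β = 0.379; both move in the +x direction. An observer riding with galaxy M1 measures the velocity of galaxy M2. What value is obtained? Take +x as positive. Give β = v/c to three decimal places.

β = -0.285

β_A = 0.599, β_B = 0.379.
Transform to A's frame with the inverse velocity-addition law: u' = (u − v)/(1 − uv/c²), taking u = β_B and v = β_A.
u' = (0.379 − 0.599) / (1 − (0.599)(0.379)) = -0.2200/0.7730 = -0.2846.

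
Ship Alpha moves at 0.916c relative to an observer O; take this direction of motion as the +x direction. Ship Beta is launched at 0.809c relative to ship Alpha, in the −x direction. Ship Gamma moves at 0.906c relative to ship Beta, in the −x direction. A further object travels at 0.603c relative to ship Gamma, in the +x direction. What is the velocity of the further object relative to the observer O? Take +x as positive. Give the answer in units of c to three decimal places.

Apply u = (u' + v)/(1 + u'v/c²) successively, working outward toward the observer O.
Start: velocity of ship Alpha relative to the observer O = 0.9160c.
Compose with ship Beta (u' = -0.809 in ship Alpha frame): u_1 = (-0.809 + 0.916) / (1 + (-0.809)·0.916) = 0.1070/0.2590 = 0.4132.
Compose with ship Gamma (u' = -0.906 in ship Beta frame): u_2 = (-0.906 + 0.413) / (1 + (-0.906)·0.413) = -0.4928/0.6256 = -0.7877.
Compose with the further object (u' = 0.603 in ship Gamma frame): u_3 = (0.603 + (-0.788)) / (1 + 0.603·(-0.788)) = -0.1847/0.5250 = -0.3517.

-0.352c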